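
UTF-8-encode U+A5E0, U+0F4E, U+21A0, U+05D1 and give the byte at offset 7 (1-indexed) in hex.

0xE2

1-indexed offset 7 is 0-indexed offset 6.
U+A5E0 → 3-byte form EA 97 A0 at offsets 0–2.
U+0F4E → 3-byte form E0 BD 8E at offsets 3–5.
U+21A0 → 3-byte form E2 86 A0 at offsets 6–8.
Offset 6 falls in char 3's range; it's byte 1 of E2 86 A0 = 0xE2.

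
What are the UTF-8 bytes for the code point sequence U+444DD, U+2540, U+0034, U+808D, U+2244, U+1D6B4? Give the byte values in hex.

U+444DD: 4-byte form → F1 84 93 9D.
U+2540: 3-byte form → E2 95 80.
U+0034: 1-byte form → 34.
U+808D: 3-byte form → E8 82 8D.
U+2244: 3-byte form → E2 89 84.
U+1D6B4: 4-byte form → F0 9D 9A B4.
Concatenated (18 bytes): F1 84 93 9D E2 95 80 34 E8 82 8D E2 89 84 F0 9D 9A B4.

F1 84 93 9D E2 95 80 34 E8 82 8D E2 89 84 F0 9D 9A B4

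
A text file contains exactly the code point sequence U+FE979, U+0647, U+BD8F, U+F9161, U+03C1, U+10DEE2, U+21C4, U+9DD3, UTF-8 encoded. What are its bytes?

U+FE979: 4-byte form → F3 BE A5 B9.
U+0647: 2-byte form → D9 87.
U+BD8F: 3-byte form → EB B6 8F.
U+F9161: 4-byte form → F3 B9 85 A1.
U+03C1: 2-byte form → CF 81.
U+10DEE2: 4-byte form → F4 8D BB A2.
U+21C4: 3-byte form → E2 87 84.
U+9DD3: 3-byte form → E9 B7 93.
Concatenated (25 bytes): F3 BE A5 B9 D9 87 EB B6 8F F3 B9 85 A1 CF 81 F4 8D BB A2 E2 87 84 E9 B7 93.

F3 BE A5 B9 D9 87 EB B6 8F F3 B9 85 A1 CF 81 F4 8D BB A2 E2 87 84 E9 B7 93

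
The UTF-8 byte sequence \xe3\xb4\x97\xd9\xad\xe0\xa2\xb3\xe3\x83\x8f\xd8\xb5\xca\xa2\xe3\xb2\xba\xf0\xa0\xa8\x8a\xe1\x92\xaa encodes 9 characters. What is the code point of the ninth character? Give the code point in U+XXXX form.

Offset 0: leading byte 0xE3 = 11100011 → 3-byte char #1 = E3 B4 97.
Offset 3: leading byte 0xD9 = 11011001 → 2-byte char #2 = D9 AD.
Offset 5: leading byte 0xE0 = 11100000 → 3-byte char #3 = E0 A2 B3.
Offset 8: leading byte 0xE3 = 11100011 → 3-byte char #4 = E3 83 8F.
Offset 11: leading byte 0xD8 = 11011000 → 2-byte char #5 = D8 B5.
Offset 13: leading byte 0xCA = 11001010 → 2-byte char #6 = CA A2.
Offset 15: leading byte 0xE3 = 11100011 → 3-byte char #7 = E3 B2 BA.
Offset 18: leading byte 0xF0 = 11110000 → 4-byte char #8 = F0 A0 A8 8A.
Offset 22: leading byte 0xE1 = 11100001 → 3-byte char #9 = E1 92 AA.
Leading byte 0xE1 = 11100001 matches 1110xxxx → 3-byte sequence.
Byte 1: 0xE1 = 11100001, payload 0001 (4 bits).
Byte 2: 0x92 = 10010010 (10xxxxxx ✓), payload 010010.
Byte 3: 0xAA = 10101010 (10xxxxxx ✓), payload 101010.
Concatenate: 0001010010101010 = 0x14AA (16 bits → U+14AA).

U+14AA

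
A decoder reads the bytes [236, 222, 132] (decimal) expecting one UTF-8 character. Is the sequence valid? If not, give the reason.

invalid (non-continuation byte where continuation expected)

Leading byte 0xEC = 11101100 → 3-byte form.
Byte 2 is 0xDE = 11011110, which is not 10xxxxxx — expected a continuation byte.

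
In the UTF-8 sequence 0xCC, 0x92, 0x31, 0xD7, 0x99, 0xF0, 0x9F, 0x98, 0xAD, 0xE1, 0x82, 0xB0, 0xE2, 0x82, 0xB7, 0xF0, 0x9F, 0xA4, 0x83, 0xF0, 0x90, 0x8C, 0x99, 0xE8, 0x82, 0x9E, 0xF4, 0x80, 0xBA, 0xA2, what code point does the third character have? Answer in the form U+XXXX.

Offset 0: leading byte 0xCC = 11001100 → 2-byte char #1 = CC 92.
Offset 2: leading byte 0x31 = 00110001 → 1-byte char #2 = 31.
Offset 3: leading byte 0xD7 = 11010111 → 2-byte char #3 = D7 99.
Leading byte 0xD7 = 11010111 matches 110xxxxx → 2-byte sequence.
Byte 1: 0xD7 = 11010111, payload 10111 (5 bits).
Byte 2: 0x99 = 10011001 (10xxxxxx ✓), payload 011001.
Concatenate: 10111011001 = 0x5D9 (11 bits → U+05D9).

U+05D9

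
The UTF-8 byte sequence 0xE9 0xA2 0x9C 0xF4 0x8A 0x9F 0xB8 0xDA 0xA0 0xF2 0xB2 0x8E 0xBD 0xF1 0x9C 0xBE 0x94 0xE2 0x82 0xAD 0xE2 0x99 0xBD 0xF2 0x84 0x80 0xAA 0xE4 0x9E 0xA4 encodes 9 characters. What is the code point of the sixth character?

Offset 0: leading byte 0xE9 = 11101001 → 3-byte char #1 = E9 A2 9C.
Offset 3: leading byte 0xF4 = 11110100 → 4-byte char #2 = F4 8A 9F B8.
Offset 7: leading byte 0xDA = 11011010 → 2-byte char #3 = DA A0.
Offset 9: leading byte 0xF2 = 11110010 → 4-byte char #4 = F2 B2 8E BD.
Offset 13: leading byte 0xF1 = 11110001 → 4-byte char #5 = F1 9C BE 94.
Offset 17: leading byte 0xE2 = 11100010 → 3-byte char #6 = E2 82 AD.
Leading byte 0xE2 = 11100010 matches 1110xxxx → 3-byte sequence.
Byte 1: 0xE2 = 11100010, payload 0010 (4 bits).
Byte 2: 0x82 = 10000010 (10xxxxxx ✓), payload 000010.
Byte 3: 0xAD = 10101101 (10xxxxxx ✓), payload 101101.
Concatenate: 0010000010101101 = 0x20AD (16 bits → U+20AD).

U+20AD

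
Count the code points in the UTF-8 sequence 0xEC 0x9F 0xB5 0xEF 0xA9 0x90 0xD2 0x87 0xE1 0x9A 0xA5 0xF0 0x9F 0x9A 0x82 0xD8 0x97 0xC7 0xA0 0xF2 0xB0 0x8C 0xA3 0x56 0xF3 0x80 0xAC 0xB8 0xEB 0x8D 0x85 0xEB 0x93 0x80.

Byte at offset 0: 0xEC = 11101100 → 3-byte char (#1). Advance 3.
Byte at offset 3: 0xEF = 11101111 → 3-byte char (#2). Advance 3.
Byte at offset 6: 0xD2 = 11010010 → 2-byte char (#3). Advance 2.
Byte at offset 8: 0xE1 = 11100001 → 3-byte char (#4). Advance 3.
Byte at offset 11: 0xF0 = 11110000 → 4-byte char (#5). Advance 4.
Byte at offset 15: 0xD8 = 11011000 → 2-byte char (#6). Advance 2.
Byte at offset 17: 0xC7 = 11000111 → 2-byte char (#7). Advance 2.
Byte at offset 19: 0xF2 = 11110010 → 4-byte char (#8). Advance 4.
Byte at offset 23: 0x56 = 01010110 → 1-byte char (#9). Advance 1.
Byte at offset 24: 0xF3 = 11110011 → 4-byte char (#10). Advance 4.
Byte at offset 28: 0xEB = 11101011 → 3-byte char (#11). Advance 3.
Byte at offset 31: 0xEB = 11101011 → 3-byte char (#12). Advance 3.
Reached end at offset 34 after 12 code points.

12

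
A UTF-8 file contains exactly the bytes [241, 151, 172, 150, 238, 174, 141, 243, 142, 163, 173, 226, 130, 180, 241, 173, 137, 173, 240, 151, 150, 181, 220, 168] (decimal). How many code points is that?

Byte at offset 0: 0xF1 = 11110001 → 4-byte char (#1). Advance 4.
Byte at offset 4: 0xEE = 11101110 → 3-byte char (#2). Advance 3.
Byte at offset 7: 0xF3 = 11110011 → 4-byte char (#3). Advance 4.
Byte at offset 11: 0xE2 = 11100010 → 3-byte char (#4). Advance 3.
Byte at offset 14: 0xF1 = 11110001 → 4-byte char (#5). Advance 4.
Byte at offset 18: 0xF0 = 11110000 → 4-byte char (#6). Advance 4.
Byte at offset 22: 0xDC = 11011100 → 2-byte char (#7). Advance 2.
Reached end at offset 24 after 7 code points.

7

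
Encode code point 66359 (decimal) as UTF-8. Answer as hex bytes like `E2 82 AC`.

F0 90 8C B7

U+10337 = 0x10337 = 66359 decimal. In range U+10000–U+10FFFF → 4-byte form: 11110xxx 10xxxxxx 10xxxxxx 10xxxxxx.
Binary (21 bits): 000010000001100110111.
Split 3+6+6+6: 000 | 010000 | 001100 | 110111.
Byte 1: 11110000 = 0xF0.
Byte 2: 10010000 = 0x90.
Byte 3: 10001100 = 0x8C.
Byte 4: 10110111 = 0xB7.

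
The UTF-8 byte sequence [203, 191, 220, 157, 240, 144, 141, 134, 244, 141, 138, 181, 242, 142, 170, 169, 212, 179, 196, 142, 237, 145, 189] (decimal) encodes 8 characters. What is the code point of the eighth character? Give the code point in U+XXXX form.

Offset 0: leading byte 0xCB = 11001011 → 2-byte char #1 = CB BF.
Offset 2: leading byte 0xDC = 11011100 → 2-byte char #2 = DC 9D.
Offset 4: leading byte 0xF0 = 11110000 → 4-byte char #3 = F0 90 8D 86.
Offset 8: leading byte 0xF4 = 11110100 → 4-byte char #4 = F4 8D 8A B5.
Offset 12: leading byte 0xF2 = 11110010 → 4-byte char #5 = F2 8E AA A9.
Offset 16: leading byte 0xD4 = 11010100 → 2-byte char #6 = D4 B3.
Offset 18: leading byte 0xC4 = 11000100 → 2-byte char #7 = C4 8E.
Offset 20: leading byte 0xED = 11101101 → 3-byte char #8 = ED 91 BD.
Leading byte 0xED = 11101101 matches 1110xxxx → 3-byte sequence.
Byte 1: 0xED = 11101101, payload 1101 (4 bits).
Byte 2: 0x91 = 10010001 (10xxxxxx ✓), payload 010001.
Byte 3: 0xBD = 10111101 (10xxxxxx ✓), payload 111101.
Concatenate: 1101010001111101 = 0xD47D (16 bits → U+D47D).

U+D47D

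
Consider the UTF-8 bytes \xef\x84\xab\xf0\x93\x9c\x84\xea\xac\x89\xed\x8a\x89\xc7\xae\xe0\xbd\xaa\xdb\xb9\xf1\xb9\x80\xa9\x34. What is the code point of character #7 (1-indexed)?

Offset 0: leading byte 0xEF = 11101111 → 3-byte char #1 = EF 84 AB.
Offset 3: leading byte 0xF0 = 11110000 → 4-byte char #2 = F0 93 9C 84.
Offset 7: leading byte 0xEA = 11101010 → 3-byte char #3 = EA AC 89.
Offset 10: leading byte 0xED = 11101101 → 3-byte char #4 = ED 8A 89.
Offset 13: leading byte 0xC7 = 11000111 → 2-byte char #5 = C7 AE.
Offset 15: leading byte 0xE0 = 11100000 → 3-byte char #6 = E0 BD AA.
Offset 18: leading byte 0xDB = 11011011 → 2-byte char #7 = DB B9.
Leading byte 0xDB = 11011011 matches 110xxxxx → 2-byte sequence.
Byte 1: 0xDB = 11011011, payload 11011 (5 bits).
Byte 2: 0xB9 = 10111001 (10xxxxxx ✓), payload 111001.
Concatenate: 11011111001 = 0x6F9 (11 bits → U+06F9).

U+06F9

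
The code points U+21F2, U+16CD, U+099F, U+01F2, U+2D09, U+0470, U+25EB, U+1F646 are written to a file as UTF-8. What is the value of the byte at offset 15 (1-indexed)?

0xD1

1-indexed offset 15 is 0-indexed offset 14.
U+21F2 → 3-byte form E2 87 B2 at offsets 0–2.
U+16CD → 3-byte form E1 9B 8D at offsets 3–5.
U+099F → 3-byte form E0 A6 9F at offsets 6–8.
U+01F2 → 2-byte form C7 B2 at offsets 9–10.
U+2D09 → 3-byte form E2 B4 89 at offsets 11–13.
U+0470 → 2-byte form D1 B0 at offsets 14–15.
Offset 14 falls in char 6's range; it's byte 1 of D1 B0 = 0xD1.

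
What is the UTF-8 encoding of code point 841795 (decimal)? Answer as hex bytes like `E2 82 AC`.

F3 8D A1 83

U+CD843 = 0xCD843 = 841795 decimal. In range U+10000–U+10FFFF → 4-byte form: 11110xxx 10xxxxxx 10xxxxxx 10xxxxxx.
Binary (21 bits): 011001101100001000011.
Split 3+6+6+6: 011 | 001101 | 100001 | 000011.
Byte 1: 11110011 = 0xF3.
Byte 2: 10001101 = 0x8D.
Byte 3: 10100001 = 0xA1.
Byte 4: 10000011 = 0x83.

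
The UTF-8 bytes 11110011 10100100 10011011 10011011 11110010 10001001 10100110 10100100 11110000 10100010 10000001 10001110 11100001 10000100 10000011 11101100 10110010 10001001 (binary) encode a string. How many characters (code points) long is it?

5

Byte at offset 0: 0xF3 = 11110011 → 4-byte char (#1). Advance 4.
Byte at offset 4: 0xF2 = 11110010 → 4-byte char (#2). Advance 4.
Byte at offset 8: 0xF0 = 11110000 → 4-byte char (#3). Advance 4.
Byte at offset 12: 0xE1 = 11100001 → 3-byte char (#4). Advance 3.
Byte at offset 15: 0xEC = 11101100 → 3-byte char (#5). Advance 3.
Reached end at offset 18 after 5 code points.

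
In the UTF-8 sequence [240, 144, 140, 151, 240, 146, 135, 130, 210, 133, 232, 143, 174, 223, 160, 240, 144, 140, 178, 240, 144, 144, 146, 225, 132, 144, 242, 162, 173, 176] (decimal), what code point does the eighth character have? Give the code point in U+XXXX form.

U+1110

Offset 0: leading byte 0xF0 = 11110000 → 4-byte char #1 = F0 90 8C 97.
Offset 4: leading byte 0xF0 = 11110000 → 4-byte char #2 = F0 92 87 82.
Offset 8: leading byte 0xD2 = 11010010 → 2-byte char #3 = D2 85.
Offset 10: leading byte 0xE8 = 11101000 → 3-byte char #4 = E8 8F AE.
Offset 13: leading byte 0xDF = 11011111 → 2-byte char #5 = DF A0.
Offset 15: leading byte 0xF0 = 11110000 → 4-byte char #6 = F0 90 8C B2.
Offset 19: leading byte 0xF0 = 11110000 → 4-byte char #7 = F0 90 90 92.
Offset 23: leading byte 0xE1 = 11100001 → 3-byte char #8 = E1 84 90.
Leading byte 0xE1 = 11100001 matches 1110xxxx → 3-byte sequence.
Byte 1: 0xE1 = 11100001, payload 0001 (4 bits).
Byte 2: 0x84 = 10000100 (10xxxxxx ✓), payload 000100.
Byte 3: 0x90 = 10010000 (10xxxxxx ✓), payload 010000.
Concatenate: 0001000100010000 = 0x1110 (16 bits → U+1110).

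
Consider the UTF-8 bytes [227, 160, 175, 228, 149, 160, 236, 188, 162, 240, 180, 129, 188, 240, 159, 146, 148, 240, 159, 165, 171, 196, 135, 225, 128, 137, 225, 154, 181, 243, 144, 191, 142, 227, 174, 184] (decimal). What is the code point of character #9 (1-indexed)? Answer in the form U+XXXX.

U+16B5

Offset 0: leading byte 0xE3 = 11100011 → 3-byte char #1 = E3 A0 AF.
Offset 3: leading byte 0xE4 = 11100100 → 3-byte char #2 = E4 95 A0.
Offset 6: leading byte 0xEC = 11101100 → 3-byte char #3 = EC BC A2.
Offset 9: leading byte 0xF0 = 11110000 → 4-byte char #4 = F0 B4 81 BC.
Offset 13: leading byte 0xF0 = 11110000 → 4-byte char #5 = F0 9F 92 94.
Offset 17: leading byte 0xF0 = 11110000 → 4-byte char #6 = F0 9F A5 AB.
Offset 21: leading byte 0xC4 = 11000100 → 2-byte char #7 = C4 87.
Offset 23: leading byte 0xE1 = 11100001 → 3-byte char #8 = E1 80 89.
Offset 26: leading byte 0xE1 = 11100001 → 3-byte char #9 = E1 9A B5.
Leading byte 0xE1 = 11100001 matches 1110xxxx → 3-byte sequence.
Byte 1: 0xE1 = 11100001, payload 0001 (4 bits).
Byte 2: 0x9A = 10011010 (10xxxxxx ✓), payload 011010.
Byte 3: 0xB5 = 10110101 (10xxxxxx ✓), payload 110101.
Concatenate: 0001011010110101 = 0x16B5 (16 bits → U+16B5).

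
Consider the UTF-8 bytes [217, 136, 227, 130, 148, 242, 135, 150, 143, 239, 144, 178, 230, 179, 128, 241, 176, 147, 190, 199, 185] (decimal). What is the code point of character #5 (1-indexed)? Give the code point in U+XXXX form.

Offset 0: leading byte 0xD9 = 11011001 → 2-byte char #1 = D9 88.
Offset 2: leading byte 0xE3 = 11100011 → 3-byte char #2 = E3 82 94.
Offset 5: leading byte 0xF2 = 11110010 → 4-byte char #3 = F2 87 96 8F.
Offset 9: leading byte 0xEF = 11101111 → 3-byte char #4 = EF 90 B2.
Offset 12: leading byte 0xE6 = 11100110 → 3-byte char #5 = E6 B3 80.
Leading byte 0xE6 = 11100110 matches 1110xxxx → 3-byte sequence.
Byte 1: 0xE6 = 11100110, payload 0110 (4 bits).
Byte 2: 0xB3 = 10110011 (10xxxxxx ✓), payload 110011.
Byte 3: 0x80 = 10000000 (10xxxxxx ✓), payload 000000.
Concatenate: 0110110011000000 = 0x6CC0 (16 bits → U+6CC0).

U+6CC0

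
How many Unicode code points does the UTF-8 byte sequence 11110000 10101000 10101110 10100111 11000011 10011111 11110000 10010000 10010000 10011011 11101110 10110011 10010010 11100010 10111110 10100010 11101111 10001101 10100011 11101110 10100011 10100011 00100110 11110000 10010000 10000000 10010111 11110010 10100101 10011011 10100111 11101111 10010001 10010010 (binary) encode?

Byte at offset 0: 0xF0 = 11110000 → 4-byte char (#1). Advance 4.
Byte at offset 4: 0xC3 = 11000011 → 2-byte char (#2). Advance 2.
Byte at offset 6: 0xF0 = 11110000 → 4-byte char (#3). Advance 4.
Byte at offset 10: 0xEE = 11101110 → 3-byte char (#4). Advance 3.
Byte at offset 13: 0xE2 = 11100010 → 3-byte char (#5). Advance 3.
Byte at offset 16: 0xEF = 11101111 → 3-byte char (#6). Advance 3.
Byte at offset 19: 0xEE = 11101110 → 3-byte char (#7). Advance 3.
Byte at offset 22: 0x26 = 00100110 → 1-byte char (#8). Advance 1.
Byte at offset 23: 0xF0 = 11110000 → 4-byte char (#9). Advance 4.
Byte at offset 27: 0xF2 = 11110010 → 4-byte char (#10). Advance 4.
Byte at offset 31: 0xEF = 11101111 → 3-byte char (#11). Advance 3.
Reached end at offset 34 after 11 code points.

11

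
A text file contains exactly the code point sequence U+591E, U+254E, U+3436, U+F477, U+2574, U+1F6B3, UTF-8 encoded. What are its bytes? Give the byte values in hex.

U+591E: 3-byte form → E5 A4 9E.
U+254E: 3-byte form → E2 95 8E.
U+3436: 3-byte form → E3 90 B6.
U+F477: 3-byte form → EF 91 B7.
U+2574: 3-byte form → E2 95 B4.
U+1F6B3: 4-byte form → F0 9F 9A B3.
Concatenated (19 bytes): E5 A4 9E E2 95 8E E3 90 B6 EF 91 B7 E2 95 B4 F0 9F 9A B3.

E5 A4 9E E2 95 8E E3 90 B6 EF 91 B7 E2 95 B4 F0 9F 9A B3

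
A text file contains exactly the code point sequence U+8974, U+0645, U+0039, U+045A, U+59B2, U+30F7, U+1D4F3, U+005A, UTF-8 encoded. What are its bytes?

E8 A5 B4 D9 85 39 D1 9A E5 A6 B2 E3 83 B7 F0 9D 93 B3 5A

U+8974: 3-byte form → E8 A5 B4.
U+0645: 2-byte form → D9 85.
U+0039: 1-byte form → 39.
U+045A: 2-byte form → D1 9A.
U+59B2: 3-byte form → E5 A6 B2.
U+30F7: 3-byte form → E3 83 B7.
U+1D4F3: 4-byte form → F0 9D 93 B3.
U+005A: 1-byte form → 5A.
Concatenated (19 bytes): E8 A5 B4 D9 85 39 D1 9A E5 A6 B2 E3 83 B7 F0 9D 93 B3 5A.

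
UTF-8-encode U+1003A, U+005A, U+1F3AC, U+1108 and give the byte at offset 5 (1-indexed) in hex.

0x5A

1-indexed offset 5 is 0-indexed offset 4.
U+1003A → 4-byte form F0 90 80 BA at offsets 0–3.
U+005A → 1-byte form 5A at offsets 4–4.
Offset 4 falls in char 2's range; it's byte 1 of 5A = 0x5A.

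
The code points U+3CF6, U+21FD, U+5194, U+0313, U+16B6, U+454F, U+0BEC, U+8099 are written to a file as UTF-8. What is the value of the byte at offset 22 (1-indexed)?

1-indexed offset 22 is 0-indexed offset 21.
U+3CF6 → 3-byte form E3 B3 B6 at offsets 0–2.
U+21FD → 3-byte form E2 87 BD at offsets 3–5.
U+5194 → 3-byte form E5 86 94 at offsets 6–8.
U+0313 → 2-byte form CC 93 at offsets 9–10.
U+16B6 → 3-byte form E1 9A B6 at offsets 11–13.
U+454F → 3-byte form E4 95 8F at offsets 14–16.
U+0BEC → 3-byte form E0 AF AC at offsets 17–19.
U+8099 → 3-byte form E8 82 99 at offsets 20–22.
Offset 21 falls in char 8's range; it's byte 2 of E8 82 99 = 0x82.

0x82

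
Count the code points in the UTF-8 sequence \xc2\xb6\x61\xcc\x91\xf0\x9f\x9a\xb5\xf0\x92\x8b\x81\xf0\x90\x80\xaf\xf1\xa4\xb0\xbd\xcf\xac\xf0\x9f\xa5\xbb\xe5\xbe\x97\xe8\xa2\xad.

11

Byte at offset 0: 0xC2 = 11000010 → 2-byte char (#1). Advance 2.
Byte at offset 2: 0x61 = 01100001 → 1-byte char (#2). Advance 1.
Byte at offset 3: 0xCC = 11001100 → 2-byte char (#3). Advance 2.
Byte at offset 5: 0xF0 = 11110000 → 4-byte char (#4). Advance 4.
Byte at offset 9: 0xF0 = 11110000 → 4-byte char (#5). Advance 4.
Byte at offset 13: 0xF0 = 11110000 → 4-byte char (#6). Advance 4.
Byte at offset 17: 0xF1 = 11110001 → 4-byte char (#7). Advance 4.
Byte at offset 21: 0xCF = 11001111 → 2-byte char (#8). Advance 2.
Byte at offset 23: 0xF0 = 11110000 → 4-byte char (#9). Advance 4.
Byte at offset 27: 0xE5 = 11100101 → 3-byte char (#10). Advance 3.
Byte at offset 30: 0xE8 = 11101000 → 3-byte char (#11). Advance 3.
Reached end at offset 33 after 11 code points.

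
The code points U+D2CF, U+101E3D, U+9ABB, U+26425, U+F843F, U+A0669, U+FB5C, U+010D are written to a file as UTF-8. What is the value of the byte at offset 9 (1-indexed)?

0xAA

1-indexed offset 9 is 0-indexed offset 8.
U+D2CF → 3-byte form ED 8B 8F at offsets 0–2.
U+101E3D → 4-byte form F4 81 B8 BD at offsets 3–6.
U+9ABB → 3-byte form E9 AA BB at offsets 7–9.
Offset 8 falls in char 3's range; it's byte 2 of E9 AA BB = 0xAA.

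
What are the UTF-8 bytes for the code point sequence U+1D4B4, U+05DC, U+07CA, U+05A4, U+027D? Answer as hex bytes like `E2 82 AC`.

F0 9D 92 B4 D7 9C DF 8A D6 A4 C9 BD

U+1D4B4: 4-byte form → F0 9D 92 B4.
U+05DC: 2-byte form → D7 9C.
U+07CA: 2-byte form → DF 8A.
U+05A4: 2-byte form → D6 A4.
U+027D: 2-byte form → C9 BD.
Concatenated (12 bytes): F0 9D 92 B4 D7 9C DF 8A D6 A4 C9 BD.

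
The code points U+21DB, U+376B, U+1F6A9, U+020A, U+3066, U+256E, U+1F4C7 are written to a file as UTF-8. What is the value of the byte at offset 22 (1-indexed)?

0x87

1-indexed offset 22 is 0-indexed offset 21.
U+21DB → 3-byte form E2 87 9B at offsets 0–2.
U+376B → 3-byte form E3 9D AB at offsets 3–5.
U+1F6A9 → 4-byte form F0 9F 9A A9 at offsets 6–9.
U+020A → 2-byte form C8 8A at offsets 10–11.
U+3066 → 3-byte form E3 81 A6 at offsets 12–14.
U+256E → 3-byte form E2 95 AE at offsets 15–17.
U+1F4C7 → 4-byte form F0 9F 93 87 at offsets 18–21.
Offset 21 falls in char 7's range; it's byte 4 of F0 9F 93 87 = 0x87.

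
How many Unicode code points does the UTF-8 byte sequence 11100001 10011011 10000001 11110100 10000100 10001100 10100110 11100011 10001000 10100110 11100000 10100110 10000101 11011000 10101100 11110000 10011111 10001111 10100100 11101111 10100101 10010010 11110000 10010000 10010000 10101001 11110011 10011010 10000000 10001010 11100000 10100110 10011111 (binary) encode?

10

Byte at offset 0: 0xE1 = 11100001 → 3-byte char (#1). Advance 3.
Byte at offset 3: 0xF4 = 11110100 → 4-byte char (#2). Advance 4.
Byte at offset 7: 0xE3 = 11100011 → 3-byte char (#3). Advance 3.
Byte at offset 10: 0xE0 = 11100000 → 3-byte char (#4). Advance 3.
Byte at offset 13: 0xD8 = 11011000 → 2-byte char (#5). Advance 2.
Byte at offset 15: 0xF0 = 11110000 → 4-byte char (#6). Advance 4.
Byte at offset 19: 0xEF = 11101111 → 3-byte char (#7). Advance 3.
Byte at offset 22: 0xF0 = 11110000 → 4-byte char (#8). Advance 4.
Byte at offset 26: 0xF3 = 11110011 → 4-byte char (#9). Advance 4.
Byte at offset 30: 0xE0 = 11100000 → 3-byte char (#10). Advance 3.
Reached end at offset 33 after 10 code points.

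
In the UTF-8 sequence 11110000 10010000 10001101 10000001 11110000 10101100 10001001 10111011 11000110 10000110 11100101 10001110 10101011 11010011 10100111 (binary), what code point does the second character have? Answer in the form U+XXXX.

U+2C27B

Offset 0: leading byte 0xF0 = 11110000 → 4-byte char #1 = F0 90 8D 81.
Offset 4: leading byte 0xF0 = 11110000 → 4-byte char #2 = F0 AC 89 BB.
Leading byte 0xF0 = 11110000 matches 11110xxx → 4-byte sequence.
Byte 1: 0xF0 = 11110000, payload 000 (3 bits).
Byte 2: 0xAC = 10101100 (10xxxxxx ✓), payload 101100.
Byte 3: 0x89 = 10001001 (10xxxxxx ✓), payload 001001.
Byte 4: 0xBB = 10111011 (10xxxxxx ✓), payload 111011.
Concatenate: 000101100001001111011 = 0x2C27B (21 bits → U+2C27B).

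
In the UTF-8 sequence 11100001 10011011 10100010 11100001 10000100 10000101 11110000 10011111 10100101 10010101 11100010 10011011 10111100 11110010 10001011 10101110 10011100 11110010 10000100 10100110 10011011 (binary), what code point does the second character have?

Offset 0: leading byte 0xE1 = 11100001 → 3-byte char #1 = E1 9B A2.
Offset 3: leading byte 0xE1 = 11100001 → 3-byte char #2 = E1 84 85.
Leading byte 0xE1 = 11100001 matches 1110xxxx → 3-byte sequence.
Byte 1: 0xE1 = 11100001, payload 0001 (4 bits).
Byte 2: 0x84 = 10000100 (10xxxxxx ✓), payload 000100.
Byte 3: 0x85 = 10000101 (10xxxxxx ✓), payload 000101.
Concatenate: 0001000100000101 = 0x1105 (16 bits → U+1105).

U+1105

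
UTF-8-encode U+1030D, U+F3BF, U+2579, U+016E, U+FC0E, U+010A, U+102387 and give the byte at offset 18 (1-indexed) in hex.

1-indexed offset 18 is 0-indexed offset 17.
U+1030D → 4-byte form F0 90 8C 8D at offsets 0–3.
U+F3BF → 3-byte form EF 8E BF at offsets 4–6.
U+2579 → 3-byte form E2 95 B9 at offsets 7–9.
U+016E → 2-byte form C5 AE at offsets 10–11.
U+FC0E → 3-byte form EF B0 8E at offsets 12–14.
U+010A → 2-byte form C4 8A at offsets 15–16.
U+102387 → 4-byte form F4 82 8E 87 at offsets 17–20.
Offset 17 falls in char 7's range; it's byte 1 of F4 82 8E 87 = 0xF4.

0xF4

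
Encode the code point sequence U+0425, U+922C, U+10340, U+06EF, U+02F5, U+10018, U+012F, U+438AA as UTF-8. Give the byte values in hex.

D0 A5 E9 88 AC F0 90 8D 80 DB AF CB B5 F0 90 80 98 C4 AF F1 83 A2 AA

U+0425: 2-byte form → D0 A5.
U+922C: 3-byte form → E9 88 AC.
U+10340: 4-byte form → F0 90 8D 80.
U+06EF: 2-byte form → DB AF.
U+02F5: 2-byte form → CB B5.
U+10018: 4-byte form → F0 90 80 98.
U+012F: 2-byte form → C4 AF.
U+438AA: 4-byte form → F1 83 A2 AA.
Concatenated (23 bytes): D0 A5 E9 88 AC F0 90 8D 80 DB AF CB B5 F0 90 80 98 C4 AF F1 83 A2 AA.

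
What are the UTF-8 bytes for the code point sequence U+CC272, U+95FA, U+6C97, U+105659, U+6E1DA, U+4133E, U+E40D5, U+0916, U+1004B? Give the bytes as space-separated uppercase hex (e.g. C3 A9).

U+CC272: 4-byte form → F3 8C 89 B2.
U+95FA: 3-byte form → E9 97 BA.
U+6C97: 3-byte form → E6 B2 97.
U+105659: 4-byte form → F4 85 99 99.
U+6E1DA: 4-byte form → F1 AE 87 9A.
U+4133E: 4-byte form → F1 81 8C BE.
U+E40D5: 4-byte form → F3 A4 83 95.
U+0916: 3-byte form → E0 A4 96.
U+1004B: 4-byte form → F0 90 81 8B.
Concatenated (33 bytes): F3 8C 89 B2 E9 97 BA E6 B2 97 F4 85 99 99 F1 AE 87 9A F1 81 8C BE F3 A4 83 95 E0 A4 96 F0 90 81 8B.

F3 8C 89 B2 E9 97 BA E6 B2 97 F4 85 99 99 F1 AE 87 9A F1 81 8C BE F3 A4 83 95 E0 A4 96 F0 90 81 8B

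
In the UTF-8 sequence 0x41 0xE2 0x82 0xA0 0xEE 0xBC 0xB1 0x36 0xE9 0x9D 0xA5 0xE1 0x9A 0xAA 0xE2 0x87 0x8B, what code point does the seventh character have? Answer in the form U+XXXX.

U+21CB

Offset 0: leading byte 0x41 = 01000001 → 1-byte char #1 = 41.
Offset 1: leading byte 0xE2 = 11100010 → 3-byte char #2 = E2 82 A0.
Offset 4: leading byte 0xEE = 11101110 → 3-byte char #3 = EE BC B1.
Offset 7: leading byte 0x36 = 00110110 → 1-byte char #4 = 36.
Offset 8: leading byte 0xE9 = 11101001 → 3-byte char #5 = E9 9D A5.
Offset 11: leading byte 0xE1 = 11100001 → 3-byte char #6 = E1 9A AA.
Offset 14: leading byte 0xE2 = 11100010 → 3-byte char #7 = E2 87 8B.
Leading byte 0xE2 = 11100010 matches 1110xxxx → 3-byte sequence.
Byte 1: 0xE2 = 11100010, payload 0010 (4 bits).
Byte 2: 0x87 = 10000111 (10xxxxxx ✓), payload 000111.
Byte 3: 0x8B = 10001011 (10xxxxxx ✓), payload 001011.
Concatenate: 0010000111001011 = 0x21CB (16 bits → U+21CB).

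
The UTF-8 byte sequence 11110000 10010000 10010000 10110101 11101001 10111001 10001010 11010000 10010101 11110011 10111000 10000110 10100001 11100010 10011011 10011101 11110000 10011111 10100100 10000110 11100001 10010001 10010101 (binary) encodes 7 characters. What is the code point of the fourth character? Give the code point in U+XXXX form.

U+F81A1

Offset 0: leading byte 0xF0 = 11110000 → 4-byte char #1 = F0 90 90 B5.
Offset 4: leading byte 0xE9 = 11101001 → 3-byte char #2 = E9 B9 8A.
Offset 7: leading byte 0xD0 = 11010000 → 2-byte char #3 = D0 95.
Offset 9: leading byte 0xF3 = 11110011 → 4-byte char #4 = F3 B8 86 A1.
Leading byte 0xF3 = 11110011 matches 11110xxx → 4-byte sequence.
Byte 1: 0xF3 = 11110011, payload 011 (3 bits).
Byte 2: 0xB8 = 10111000 (10xxxxxx ✓), payload 111000.
Byte 3: 0x86 = 10000110 (10xxxxxx ✓), payload 000110.
Byte 4: 0xA1 = 10100001 (10xxxxxx ✓), payload 100001.
Concatenate: 011111000000110100001 = 0xF81A1 (21 bits → U+F81A1).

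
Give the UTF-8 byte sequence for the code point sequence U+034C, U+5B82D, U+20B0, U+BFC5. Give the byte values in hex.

U+034C: 2-byte form → CD 8C.
U+5B82D: 4-byte form → F1 9B A0 AD.
U+20B0: 3-byte form → E2 82 B0.
U+BFC5: 3-byte form → EB BF 85.
Concatenated (12 bytes): CD 8C F1 9B A0 AD E2 82 B0 EB BF 85.

CD 8C F1 9B A0 AD E2 82 B0 EB BF 85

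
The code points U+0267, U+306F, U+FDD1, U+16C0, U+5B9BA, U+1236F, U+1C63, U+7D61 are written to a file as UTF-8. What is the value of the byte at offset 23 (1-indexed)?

1-indexed offset 23 is 0-indexed offset 22.
U+0267 → 2-byte form C9 A7 at offsets 0–1.
U+306F → 3-byte form E3 81 AF at offsets 2–4.
U+FDD1 → 3-byte form EF B7 91 at offsets 5–7.
U+16C0 → 3-byte form E1 9B 80 at offsets 8–10.
U+5B9BA → 4-byte form F1 9B A6 BA at offsets 11–14.
U+1236F → 4-byte form F0 92 8D AF at offsets 15–18.
U+1C63 → 3-byte form E1 B1 A3 at offsets 19–21.
U+7D61 → 3-byte form E7 B5 A1 at offsets 22–24.
Offset 22 falls in char 8's range; it's byte 1 of E7 B5 A1 = 0xE7.

0xE7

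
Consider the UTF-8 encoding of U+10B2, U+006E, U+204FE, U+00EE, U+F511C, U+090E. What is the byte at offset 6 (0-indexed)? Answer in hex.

0x93

U+10B2 → 3-byte form E1 82 B2 at offsets 0–2.
U+006E → 1-byte form 6E at offsets 3–3.
U+204FE → 4-byte form F0 A0 93 BE at offsets 4–7.
Offset 6 falls in char 3's range; it's byte 3 of F0 A0 93 BE = 0x93.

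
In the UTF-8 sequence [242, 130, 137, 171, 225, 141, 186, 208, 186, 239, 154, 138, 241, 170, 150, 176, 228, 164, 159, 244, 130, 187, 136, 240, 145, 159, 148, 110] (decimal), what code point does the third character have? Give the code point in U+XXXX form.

U+043A

Offset 0: leading byte 0xF2 = 11110010 → 4-byte char #1 = F2 82 89 AB.
Offset 4: leading byte 0xE1 = 11100001 → 3-byte char #2 = E1 8D BA.
Offset 7: leading byte 0xD0 = 11010000 → 2-byte char #3 = D0 BA.
Leading byte 0xD0 = 11010000 matches 110xxxxx → 2-byte sequence.
Byte 1: 0xD0 = 11010000, payload 10000 (5 bits).
Byte 2: 0xBA = 10111010 (10xxxxxx ✓), payload 111010.
Concatenate: 10000111010 = 0x43A (11 bits → U+043A).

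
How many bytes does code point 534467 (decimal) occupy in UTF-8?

4

U+827C3 = 0x827C3. UTF-8 uses 1 byte below 0x80, 2 below 0x800, 3 below 0x10000, 4 up to 0x10FFFF. 0x827C3 is in U+10000–U+10FFFF → 4 bytes.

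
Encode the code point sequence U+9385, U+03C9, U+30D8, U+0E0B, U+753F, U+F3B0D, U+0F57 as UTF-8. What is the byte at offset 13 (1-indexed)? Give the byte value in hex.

0x94

1-indexed offset 13 is 0-indexed offset 12.
U+9385 → 3-byte form E9 8E 85 at offsets 0–2.
U+03C9 → 2-byte form CF 89 at offsets 3–4.
U+30D8 → 3-byte form E3 83 98 at offsets 5–7.
U+0E0B → 3-byte form E0 B8 8B at offsets 8–10.
U+753F → 3-byte form E7 94 BF at offsets 11–13.
Offset 12 falls in char 5's range; it's byte 2 of E7 94 BF = 0x94.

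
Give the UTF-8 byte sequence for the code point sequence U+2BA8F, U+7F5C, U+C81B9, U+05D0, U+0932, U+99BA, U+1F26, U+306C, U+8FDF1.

F0 AB AA 8F E7 BD 9C F3 88 86 B9 D7 90 E0 A4 B2 E9 A6 BA E1 BC A6 E3 81 AC F2 8F B7 B1

U+2BA8F: 4-byte form → F0 AB AA 8F.
U+7F5C: 3-byte form → E7 BD 9C.
U+C81B9: 4-byte form → F3 88 86 B9.
U+05D0: 2-byte form → D7 90.
U+0932: 3-byte form → E0 A4 B2.
U+99BA: 3-byte form → E9 A6 BA.
U+1F26: 3-byte form → E1 BC A6.
U+306C: 3-byte form → E3 81 AC.
U+8FDF1: 4-byte form → F2 8F B7 B1.
Concatenated (29 bytes): F0 AB AA 8F E7 BD 9C F3 88 86 B9 D7 90 E0 A4 B2 E9 A6 BA E1 BC A6 E3 81 AC F2 8F B7 B1.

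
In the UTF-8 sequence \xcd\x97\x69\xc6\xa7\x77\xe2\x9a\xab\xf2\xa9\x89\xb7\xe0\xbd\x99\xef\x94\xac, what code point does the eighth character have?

U+F52C

Offset 0: leading byte 0xCD = 11001101 → 2-byte char #1 = CD 97.
Offset 2: leading byte 0x69 = 01101001 → 1-byte char #2 = 69.
Offset 3: leading byte 0xC6 = 11000110 → 2-byte char #3 = C6 A7.
Offset 5: leading byte 0x77 = 01110111 → 1-byte char #4 = 77.
Offset 6: leading byte 0xE2 = 11100010 → 3-byte char #5 = E2 9A AB.
Offset 9: leading byte 0xF2 = 11110010 → 4-byte char #6 = F2 A9 89 B7.
Offset 13: leading byte 0xE0 = 11100000 → 3-byte char #7 = E0 BD 99.
Offset 16: leading byte 0xEF = 11101111 → 3-byte char #8 = EF 94 AC.
Leading byte 0xEF = 11101111 matches 1110xxxx → 3-byte sequence.
Byte 1: 0xEF = 11101111, payload 1111 (4 bits).
Byte 2: 0x94 = 10010100 (10xxxxxx ✓), payload 010100.
Byte 3: 0xAC = 10101100 (10xxxxxx ✓), payload 101100.
Concatenate: 1111010100101100 = 0xF52C (16 bits → U+F52C).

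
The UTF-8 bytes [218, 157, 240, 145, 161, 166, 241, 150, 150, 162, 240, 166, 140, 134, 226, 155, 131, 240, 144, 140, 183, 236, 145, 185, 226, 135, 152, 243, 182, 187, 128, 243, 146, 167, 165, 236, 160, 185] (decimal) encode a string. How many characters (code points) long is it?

Byte at offset 0: 0xDA = 11011010 → 2-byte char (#1). Advance 2.
Byte at offset 2: 0xF0 = 11110000 → 4-byte char (#2). Advance 4.
Byte at offset 6: 0xF1 = 11110001 → 4-byte char (#3). Advance 4.
Byte at offset 10: 0xF0 = 11110000 → 4-byte char (#4). Advance 4.
Byte at offset 14: 0xE2 = 11100010 → 3-byte char (#5). Advance 3.
Byte at offset 17: 0xF0 = 11110000 → 4-byte char (#6). Advance 4.
Byte at offset 21: 0xEC = 11101100 → 3-byte char (#7). Advance 3.
Byte at offset 24: 0xE2 = 11100010 → 3-byte char (#8). Advance 3.
Byte at offset 27: 0xF3 = 11110011 → 4-byte char (#9). Advance 4.
Byte at offset 31: 0xF3 = 11110011 → 4-byte char (#10). Advance 4.
Byte at offset 35: 0xEC = 11101100 → 3-byte char (#11). Advance 3.
Reached end at offset 38 after 11 code points.

11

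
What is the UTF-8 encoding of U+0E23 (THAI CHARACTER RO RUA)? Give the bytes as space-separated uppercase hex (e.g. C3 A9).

E0 B8 A3

U+0E23 = 0xE23 = 3619 decimal. In range U+0800–U+FFFF → 3-byte form: 1110xxxx 10xxxxxx 10xxxxxx.
Binary (16 bits): 0000111000100011.
Split 4+6+6: 0000 | 111000 | 100011.
Byte 1: 11100000 = 0xE0.
Byte 2: 10111000 = 0xB8.
Byte 3: 10100011 = 0xA3.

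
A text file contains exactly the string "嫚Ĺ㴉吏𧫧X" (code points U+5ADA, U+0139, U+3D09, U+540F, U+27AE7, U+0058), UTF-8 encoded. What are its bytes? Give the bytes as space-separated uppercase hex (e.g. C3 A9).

E5 AB 9A C4 B9 E3 B4 89 E5 90 8F F0 A7 AB A7 58

U+5ADA: 3-byte form → E5 AB 9A.
U+0139: 2-byte form → C4 B9.
U+3D09: 3-byte form → E3 B4 89.
U+540F: 3-byte form → E5 90 8F.
U+27AE7: 4-byte form → F0 A7 AB A7.
U+0058: 1-byte form → 58.
Concatenated (16 bytes): E5 AB 9A C4 B9 E3 B4 89 E5 90 8F F0 A7 AB A7 58.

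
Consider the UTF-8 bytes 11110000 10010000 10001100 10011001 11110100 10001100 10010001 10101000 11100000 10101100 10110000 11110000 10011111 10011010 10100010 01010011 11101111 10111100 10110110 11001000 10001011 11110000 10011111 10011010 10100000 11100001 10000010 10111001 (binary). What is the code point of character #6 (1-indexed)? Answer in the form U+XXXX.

Offset 0: leading byte 0xF0 = 11110000 → 4-byte char #1 = F0 90 8C 99.
Offset 4: leading byte 0xF4 = 11110100 → 4-byte char #2 = F4 8C 91 A8.
Offset 8: leading byte 0xE0 = 11100000 → 3-byte char #3 = E0 AC B0.
Offset 11: leading byte 0xF0 = 11110000 → 4-byte char #4 = F0 9F 9A A2.
Offset 15: leading byte 0x53 = 01010011 → 1-byte char #5 = 53.
Offset 16: leading byte 0xEF = 11101111 → 3-byte char #6 = EF BC B6.
Leading byte 0xEF = 11101111 matches 1110xxxx → 3-byte sequence.
Byte 1: 0xEF = 11101111, payload 1111 (4 bits).
Byte 2: 0xBC = 10111100 (10xxxxxx ✓), payload 111100.
Byte 3: 0xB6 = 10110110 (10xxxxxx ✓), payload 110110.
Concatenate: 1111111100110110 = 0xFF36 (16 bits → U+FF36).

U+FF36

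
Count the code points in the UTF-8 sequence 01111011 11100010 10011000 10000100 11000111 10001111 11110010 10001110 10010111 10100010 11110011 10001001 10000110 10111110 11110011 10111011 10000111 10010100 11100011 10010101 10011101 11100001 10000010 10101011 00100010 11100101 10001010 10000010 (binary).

Byte at offset 0: 0x7B = 01111011 → 1-byte char (#1). Advance 1.
Byte at offset 1: 0xE2 = 11100010 → 3-byte char (#2). Advance 3.
Byte at offset 4: 0xC7 = 11000111 → 2-byte char (#3). Advance 2.
Byte at offset 6: 0xF2 = 11110010 → 4-byte char (#4). Advance 4.
Byte at offset 10: 0xF3 = 11110011 → 4-byte char (#5). Advance 4.
Byte at offset 14: 0xF3 = 11110011 → 4-byte char (#6). Advance 4.
Byte at offset 18: 0xE3 = 11100011 → 3-byte char (#7). Advance 3.
Byte at offset 21: 0xE1 = 11100001 → 3-byte char (#8). Advance 3.
Byte at offset 24: 0x22 = 00100010 → 1-byte char (#9). Advance 1.
Byte at offset 25: 0xE5 = 11100101 → 3-byte char (#10). Advance 3.
Reached end at offset 28 after 10 code points.

10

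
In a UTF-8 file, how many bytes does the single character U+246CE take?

U+246CE = 0x246CE. UTF-8 uses 1 byte below 0x80, 2 below 0x800, 3 below 0x10000, 4 up to 0x10FFFF. 0x246CE is in U+10000–U+10FFFF → 4 bytes.

4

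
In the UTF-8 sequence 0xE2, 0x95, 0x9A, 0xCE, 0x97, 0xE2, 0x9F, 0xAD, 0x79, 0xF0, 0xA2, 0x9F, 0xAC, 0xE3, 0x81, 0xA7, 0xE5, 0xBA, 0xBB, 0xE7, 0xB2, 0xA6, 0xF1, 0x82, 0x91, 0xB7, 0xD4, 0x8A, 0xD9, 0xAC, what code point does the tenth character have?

Offset 0: leading byte 0xE2 = 11100010 → 3-byte char #1 = E2 95 9A.
Offset 3: leading byte 0xCE = 11001110 → 2-byte char #2 = CE 97.
Offset 5: leading byte 0xE2 = 11100010 → 3-byte char #3 = E2 9F AD.
Offset 8: leading byte 0x79 = 01111001 → 1-byte char #4 = 79.
Offset 9: leading byte 0xF0 = 11110000 → 4-byte char #5 = F0 A2 9F AC.
Offset 13: leading byte 0xE3 = 11100011 → 3-byte char #6 = E3 81 A7.
Offset 16: leading byte 0xE5 = 11100101 → 3-byte char #7 = E5 BA BB.
Offset 19: leading byte 0xE7 = 11100111 → 3-byte char #8 = E7 B2 A6.
Offset 22: leading byte 0xF1 = 11110001 → 4-byte char #9 = F1 82 91 B7.
Offset 26: leading byte 0xD4 = 11010100 → 2-byte char #10 = D4 8A.
Leading byte 0xD4 = 11010100 matches 110xxxxx → 2-byte sequence.
Byte 1: 0xD4 = 11010100, payload 10100 (5 bits).
Byte 2: 0x8A = 10001010 (10xxxxxx ✓), payload 001010.
Concatenate: 10100001010 = 0x50A (11 bits → U+050A).

U+050A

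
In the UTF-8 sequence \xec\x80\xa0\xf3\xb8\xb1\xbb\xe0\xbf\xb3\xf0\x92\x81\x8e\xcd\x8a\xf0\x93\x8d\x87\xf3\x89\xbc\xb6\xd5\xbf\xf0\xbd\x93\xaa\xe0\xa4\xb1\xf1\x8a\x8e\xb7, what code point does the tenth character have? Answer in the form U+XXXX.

Offset 0: leading byte 0xEC = 11101100 → 3-byte char #1 = EC 80 A0.
Offset 3: leading byte 0xF3 = 11110011 → 4-byte char #2 = F3 B8 B1 BB.
Offset 7: leading byte 0xE0 = 11100000 → 3-byte char #3 = E0 BF B3.
Offset 10: leading byte 0xF0 = 11110000 → 4-byte char #4 = F0 92 81 8E.
Offset 14: leading byte 0xCD = 11001101 → 2-byte char #5 = CD 8A.
Offset 16: leading byte 0xF0 = 11110000 → 4-byte char #6 = F0 93 8D 87.
Offset 20: leading byte 0xF3 = 11110011 → 4-byte char #7 = F3 89 BC B6.
Offset 24: leading byte 0xD5 = 11010101 → 2-byte char #8 = D5 BF.
Offset 26: leading byte 0xF0 = 11110000 → 4-byte char #9 = F0 BD 93 AA.
Offset 30: leading byte 0xE0 = 11100000 → 3-byte char #10 = E0 A4 B1.
Leading byte 0xE0 = 11100000 matches 1110xxxx → 3-byte sequence.
Byte 1: 0xE0 = 11100000, payload 0000 (4 bits).
Byte 2: 0xA4 = 10100100 (10xxxxxx ✓), payload 100100.
Byte 3: 0xB1 = 10110001 (10xxxxxx ✓), payload 110001.
Concatenate: 0000100100110001 = 0x931 (16 bits → U+0931).

U+0931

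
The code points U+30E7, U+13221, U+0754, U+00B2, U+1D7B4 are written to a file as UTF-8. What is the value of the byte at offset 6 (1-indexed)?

1-indexed offset 6 is 0-indexed offset 5.
U+30E7 → 3-byte form E3 83 A7 at offsets 0–2.
U+13221 → 4-byte form F0 93 88 A1 at offsets 3–6.
Offset 5 falls in char 2's range; it's byte 3 of F0 93 88 A1 = 0x88.

0x88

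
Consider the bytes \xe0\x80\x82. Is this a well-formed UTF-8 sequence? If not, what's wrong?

invalid (overlong encoding)

Leading byte 0xE0 = 11100000 → 3-byte form.
Continuation bytes all match 10xxxxxx. Payload decodes to 0x2.
But 0x2 < 0x800, the minimum for a 3-byte sequence — this is an overlong encoding.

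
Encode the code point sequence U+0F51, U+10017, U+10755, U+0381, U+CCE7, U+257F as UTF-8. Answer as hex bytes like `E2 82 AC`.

E0 BD 91 F0 90 80 97 F0 90 9D 95 CE 81 EC B3 A7 E2 95 BF

U+0F51: 3-byte form → E0 BD 91.
U+10017: 4-byte form → F0 90 80 97.
U+10755: 4-byte form → F0 90 9D 95.
U+0381: 2-byte form → CE 81.
U+CCE7: 3-byte form → EC B3 A7.
U+257F: 3-byte form → E2 95 BF.
Concatenated (19 bytes): E0 BD 91 F0 90 80 97 F0 90 9D 95 CE 81 EC B3 A7 E2 95 BF.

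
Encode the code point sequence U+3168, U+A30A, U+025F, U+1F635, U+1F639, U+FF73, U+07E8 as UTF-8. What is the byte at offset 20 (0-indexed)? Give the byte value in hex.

0xA8

U+3168 → 3-byte form E3 85 A8 at offsets 0–2.
U+A30A → 3-byte form EA 8C 8A at offsets 3–5.
U+025F → 2-byte form C9 9F at offsets 6–7.
U+1F635 → 4-byte form F0 9F 98 B5 at offsets 8–11.
U+1F639 → 4-byte form F0 9F 98 B9 at offsets 12–15.
U+FF73 → 3-byte form EF BD B3 at offsets 16–18.
U+07E8 → 2-byte form DF A8 at offsets 19–20.
Offset 20 falls in char 7's range; it's byte 2 of DF A8 = 0xA8.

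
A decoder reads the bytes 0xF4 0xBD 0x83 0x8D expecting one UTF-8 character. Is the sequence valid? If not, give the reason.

Leading byte 0xF4 = 11110100 → 4-byte form.
Payload = 0x13D0CD, which exceeds U+10FFFF, the maximum Unicode code point. (Leading bytes F5–FF, or F4 followed by ≥ 0x90, are invalid.)

invalid (encodes a value above U+10FFFF)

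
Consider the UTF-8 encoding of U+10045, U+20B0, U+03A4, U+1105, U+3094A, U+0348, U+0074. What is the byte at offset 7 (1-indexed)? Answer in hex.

1-indexed offset 7 is 0-indexed offset 6.
U+10045 → 4-byte form F0 90 81 85 at offsets 0–3.
U+20B0 → 3-byte form E2 82 B0 at offsets 4–6.
Offset 6 falls in char 2's range; it's byte 3 of E2 82 B0 = 0xB0.

0xB0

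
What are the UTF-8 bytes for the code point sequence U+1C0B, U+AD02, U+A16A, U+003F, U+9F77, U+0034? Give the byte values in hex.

E1 B0 8B EA B4 82 EA 85 AA 3F E9 BD B7 34

U+1C0B: 3-byte form → E1 B0 8B.
U+AD02: 3-byte form → EA B4 82.
U+A16A: 3-byte form → EA 85 AA.
U+003F: 1-byte form → 3F.
U+9F77: 3-byte form → E9 BD B7.
U+0034: 1-byte form → 34.
Concatenated (14 bytes): E1 B0 8B EA B4 82 EA 85 AA 3F E9 BD B7 34.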